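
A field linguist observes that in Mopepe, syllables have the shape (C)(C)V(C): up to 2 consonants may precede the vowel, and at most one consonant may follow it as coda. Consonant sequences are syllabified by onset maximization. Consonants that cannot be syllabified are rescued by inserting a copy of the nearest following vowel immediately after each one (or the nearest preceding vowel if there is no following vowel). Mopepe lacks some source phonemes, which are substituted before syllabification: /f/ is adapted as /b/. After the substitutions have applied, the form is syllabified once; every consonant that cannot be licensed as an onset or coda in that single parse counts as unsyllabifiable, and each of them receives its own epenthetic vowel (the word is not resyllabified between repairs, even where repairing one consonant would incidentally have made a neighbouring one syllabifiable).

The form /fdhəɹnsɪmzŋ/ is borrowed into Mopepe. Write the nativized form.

bədhəɹnsɪmzɪŋɪ

Substitution: /f/ → /b/, giving /bdhəɹnsɪmzŋ/.
The consonants /b/, /z/, /ŋ/ cannot be parsed into a legal (C)(C)V(C) syllable (at most one coda consonant is licensed; onsets may contain at most 2 consonants).
Inserting the epenthetic vowel yields /b/ → /bə/, /z/ → /zɪ/, /ŋ/ → /ŋɪ/.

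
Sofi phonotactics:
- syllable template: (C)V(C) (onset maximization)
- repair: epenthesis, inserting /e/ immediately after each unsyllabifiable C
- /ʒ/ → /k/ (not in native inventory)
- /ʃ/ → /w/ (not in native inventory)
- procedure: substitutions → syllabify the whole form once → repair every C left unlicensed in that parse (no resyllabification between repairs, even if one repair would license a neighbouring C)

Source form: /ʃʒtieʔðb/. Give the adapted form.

Substitution: /ʃ/ → /w/, /ʒ/ → /k/, giving /wktieʔðb/.
The consonants /w/, /k/, /ð/, /b/ cannot be parsed into a legal (C)V(C) syllable (at most one coda consonant is licensed; onsets are limited to one consonant).
Epenthesis after each stranded consonant: /w/ → /we/, /k/ → /ke/, /ð/ → /ðe/, /b/ → /be/.

weketieʔðebe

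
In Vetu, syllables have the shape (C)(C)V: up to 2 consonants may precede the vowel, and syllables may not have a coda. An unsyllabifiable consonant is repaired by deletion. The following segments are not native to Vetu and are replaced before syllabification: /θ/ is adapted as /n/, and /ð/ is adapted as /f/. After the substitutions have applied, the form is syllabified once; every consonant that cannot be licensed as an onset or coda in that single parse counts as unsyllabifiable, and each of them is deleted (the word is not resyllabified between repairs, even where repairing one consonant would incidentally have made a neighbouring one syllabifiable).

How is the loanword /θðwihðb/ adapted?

Substitution: /θ/ → /n/, /ð/ → /f/, giving /nfwihfb/.
The consonants /n/, /h/, /f/, /b/ cannot be parsed into a legal (C)(C)V syllable (no codas are permitted; onsets may contain at most 2 consonants).
Deletion applies to /n/, /h/, /f/, /b/.

fwi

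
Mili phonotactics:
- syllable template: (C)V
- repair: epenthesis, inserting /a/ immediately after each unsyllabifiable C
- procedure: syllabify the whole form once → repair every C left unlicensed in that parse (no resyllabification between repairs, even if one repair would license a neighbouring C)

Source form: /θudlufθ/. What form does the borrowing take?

Syllabifying with onset maximization leaves /d/, /f/, /θ/ stranded (no codas are permitted; onsets are limited to one consonant).
Inserting the epenthetic vowel yields /d/ → /da/, /f/ → /fa/, /θ/ → /θa/.

θudalufaθa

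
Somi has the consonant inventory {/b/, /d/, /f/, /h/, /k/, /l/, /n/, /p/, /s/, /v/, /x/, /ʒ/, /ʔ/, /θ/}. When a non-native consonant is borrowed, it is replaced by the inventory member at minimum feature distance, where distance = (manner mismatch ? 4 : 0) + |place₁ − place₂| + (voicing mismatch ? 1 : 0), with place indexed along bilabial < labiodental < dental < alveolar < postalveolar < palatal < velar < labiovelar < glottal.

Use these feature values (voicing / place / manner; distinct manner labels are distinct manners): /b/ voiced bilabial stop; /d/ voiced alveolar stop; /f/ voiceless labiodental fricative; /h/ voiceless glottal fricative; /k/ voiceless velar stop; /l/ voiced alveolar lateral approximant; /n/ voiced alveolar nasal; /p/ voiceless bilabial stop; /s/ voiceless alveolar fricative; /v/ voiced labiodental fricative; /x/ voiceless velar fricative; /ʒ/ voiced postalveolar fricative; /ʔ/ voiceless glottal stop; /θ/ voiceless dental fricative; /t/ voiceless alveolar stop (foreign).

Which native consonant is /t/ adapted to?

d

/d/ is closest: same manner (stop), place distance 0 (alveolar→alveolar), voicing differs (+1); total 1. Next closest is /k/ at distance 3.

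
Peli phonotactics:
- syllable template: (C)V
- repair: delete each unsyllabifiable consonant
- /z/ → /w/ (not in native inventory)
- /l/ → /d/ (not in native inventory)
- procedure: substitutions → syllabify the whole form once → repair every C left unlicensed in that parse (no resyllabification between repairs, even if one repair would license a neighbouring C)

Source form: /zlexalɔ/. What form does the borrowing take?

dexadɔ

Substitution: /z/ → /w/, /l/ → /d/, giving /wdexadɔ/.
The consonants /w/ cannot be parsed into a legal (C)V syllable (no codas are permitted; onsets are limited to one consonant).
Each unlicensed consonant is deleted: /w/.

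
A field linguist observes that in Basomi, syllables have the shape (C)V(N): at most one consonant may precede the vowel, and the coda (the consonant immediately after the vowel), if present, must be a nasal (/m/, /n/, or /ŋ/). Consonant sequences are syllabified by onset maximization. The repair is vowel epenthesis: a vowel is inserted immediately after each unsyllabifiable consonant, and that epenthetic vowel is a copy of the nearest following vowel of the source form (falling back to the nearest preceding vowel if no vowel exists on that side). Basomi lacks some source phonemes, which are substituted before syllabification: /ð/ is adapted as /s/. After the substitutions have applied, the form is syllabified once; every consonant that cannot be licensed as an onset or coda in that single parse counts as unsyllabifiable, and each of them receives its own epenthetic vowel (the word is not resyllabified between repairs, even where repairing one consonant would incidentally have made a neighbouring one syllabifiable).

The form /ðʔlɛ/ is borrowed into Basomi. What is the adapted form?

Substitution: /ð/ → /s/, giving /sʔlɛ/.
Under (C)V(N), the unsyllabifiable consonants are /s/, /ʔ/ (only a nasal (/m/, /n/, or /ŋ/) is licensed in coda position; onsets are limited to one consonant).
Epenthesis after each stranded consonant: /s/ → /sɛ/, /ʔ/ → /ʔɛ/.

sɛʔɛlɛ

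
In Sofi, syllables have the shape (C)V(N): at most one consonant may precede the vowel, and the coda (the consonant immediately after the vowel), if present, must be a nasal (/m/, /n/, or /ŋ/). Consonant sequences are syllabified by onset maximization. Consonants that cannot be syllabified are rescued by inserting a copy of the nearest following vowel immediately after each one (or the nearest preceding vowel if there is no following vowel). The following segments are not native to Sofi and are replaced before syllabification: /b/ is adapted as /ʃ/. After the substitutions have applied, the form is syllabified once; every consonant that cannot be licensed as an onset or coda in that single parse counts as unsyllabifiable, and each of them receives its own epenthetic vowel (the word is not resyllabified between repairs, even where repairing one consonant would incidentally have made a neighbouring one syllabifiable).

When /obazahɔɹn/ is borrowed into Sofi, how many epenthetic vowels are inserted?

2

After substitution the input is /oʃazahɔɹn/.
The unsyllabifiable consonants are /ɹ/, /n/; each receives one epenthetic vowel.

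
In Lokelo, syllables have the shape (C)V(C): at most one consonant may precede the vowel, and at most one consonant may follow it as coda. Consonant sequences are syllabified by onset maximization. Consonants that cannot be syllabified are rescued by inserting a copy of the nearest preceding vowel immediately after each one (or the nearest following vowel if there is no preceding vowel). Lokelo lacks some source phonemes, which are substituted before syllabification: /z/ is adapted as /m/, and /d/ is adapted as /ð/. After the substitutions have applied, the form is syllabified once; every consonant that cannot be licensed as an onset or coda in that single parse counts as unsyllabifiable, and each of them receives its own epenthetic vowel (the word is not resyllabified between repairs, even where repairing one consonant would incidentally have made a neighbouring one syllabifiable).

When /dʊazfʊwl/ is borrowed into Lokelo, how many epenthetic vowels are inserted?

After substitution the input is /ðʊamfʊwl/.
The unsyllabifiable consonants are /l/; each receives one epenthetic vowel.

1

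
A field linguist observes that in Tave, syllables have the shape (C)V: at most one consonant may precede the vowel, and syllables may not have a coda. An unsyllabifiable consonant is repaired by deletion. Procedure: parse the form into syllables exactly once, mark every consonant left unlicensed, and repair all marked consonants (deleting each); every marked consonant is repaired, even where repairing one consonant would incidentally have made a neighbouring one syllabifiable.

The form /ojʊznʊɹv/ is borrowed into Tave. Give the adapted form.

ojʊnʊ

The consonants /z/, /ɹ/, /v/ cannot be parsed into a legal (C)V syllable (no codas are permitted; onsets are limited to one consonant).
Deleting the stranded consonants removes /z/, /ɹ/, /v/.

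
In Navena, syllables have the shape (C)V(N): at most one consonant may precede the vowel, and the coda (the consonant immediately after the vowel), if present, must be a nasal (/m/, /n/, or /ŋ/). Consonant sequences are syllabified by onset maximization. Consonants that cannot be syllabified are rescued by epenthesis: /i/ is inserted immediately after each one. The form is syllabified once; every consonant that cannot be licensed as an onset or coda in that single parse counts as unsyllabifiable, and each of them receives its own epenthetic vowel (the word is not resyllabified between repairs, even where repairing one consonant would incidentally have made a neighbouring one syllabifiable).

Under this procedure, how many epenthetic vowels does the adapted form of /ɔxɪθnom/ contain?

1

The unsyllabifiable consonants are /θ/; each receives one epenthetic vowel.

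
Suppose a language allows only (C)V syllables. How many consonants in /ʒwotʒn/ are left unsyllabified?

Under (C)V, the unsyllabifiable consonants are /ʒ/, /t/, /ʒ/, /n/ (no codas are permitted; onsets are limited to one consonant).

4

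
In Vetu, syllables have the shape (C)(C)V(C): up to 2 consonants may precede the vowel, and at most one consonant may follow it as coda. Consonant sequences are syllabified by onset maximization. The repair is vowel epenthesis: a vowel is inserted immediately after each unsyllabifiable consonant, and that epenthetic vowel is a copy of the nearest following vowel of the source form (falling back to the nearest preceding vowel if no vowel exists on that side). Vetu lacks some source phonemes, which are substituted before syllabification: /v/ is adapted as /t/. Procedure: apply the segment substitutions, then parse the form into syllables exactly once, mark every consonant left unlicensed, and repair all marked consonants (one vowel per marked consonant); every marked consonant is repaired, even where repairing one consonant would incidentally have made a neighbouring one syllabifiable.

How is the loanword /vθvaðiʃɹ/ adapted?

Substitution: /v/ → /t/, giving /tθtaðiʃɹ/.
Under (C)(C)V(C), the unsyllabifiable consonants are /t/, /ɹ/ (at most one coda consonant is licensed; onsets may contain at most 2 consonants).
Epenthesis after each stranded consonant: /t/ → /ta/, /ɹ/ → /ɹi/.

taθtaðiʃɹi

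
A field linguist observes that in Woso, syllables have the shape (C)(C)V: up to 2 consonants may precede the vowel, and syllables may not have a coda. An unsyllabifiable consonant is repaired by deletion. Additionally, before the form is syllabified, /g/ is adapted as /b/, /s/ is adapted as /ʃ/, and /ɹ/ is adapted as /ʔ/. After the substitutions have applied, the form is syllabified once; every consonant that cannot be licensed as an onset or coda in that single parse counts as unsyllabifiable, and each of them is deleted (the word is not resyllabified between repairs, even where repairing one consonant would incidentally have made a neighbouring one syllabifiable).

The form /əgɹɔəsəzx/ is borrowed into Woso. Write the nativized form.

əbʔɔəʃə

Substitution: /g/ → /b/, /ɹ/ → /ʔ/, /s/ → /ʃ/, giving /əbʔɔəʃəzx/.
Under (C)(C)V, the unsyllabifiable consonants are /z/, /x/ (no codas are permitted; onsets may contain at most 2 consonants).
Deletion applies to /z/, /x/.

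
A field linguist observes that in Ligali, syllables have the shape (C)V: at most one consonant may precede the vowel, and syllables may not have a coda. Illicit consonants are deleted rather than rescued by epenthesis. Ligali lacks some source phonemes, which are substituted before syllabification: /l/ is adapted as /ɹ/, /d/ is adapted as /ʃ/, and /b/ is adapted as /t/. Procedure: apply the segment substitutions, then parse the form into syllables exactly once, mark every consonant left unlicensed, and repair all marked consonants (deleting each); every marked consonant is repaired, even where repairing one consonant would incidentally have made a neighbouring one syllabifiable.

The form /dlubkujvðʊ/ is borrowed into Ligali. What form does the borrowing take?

Substitution: /d/ → /ʃ/, /l/ → /ɹ/, /b/ → /t/, giving /ʃɹutkujvðʊ/.
Under (C)V, the unsyllabifiable consonants are /ʃ/, /t/, /j/, /v/ (no codas are permitted; onsets are limited to one consonant).
Each unlicensed consonant is deleted: /ʃ/, /t/, /j/, /v/.

ɹukuðʊ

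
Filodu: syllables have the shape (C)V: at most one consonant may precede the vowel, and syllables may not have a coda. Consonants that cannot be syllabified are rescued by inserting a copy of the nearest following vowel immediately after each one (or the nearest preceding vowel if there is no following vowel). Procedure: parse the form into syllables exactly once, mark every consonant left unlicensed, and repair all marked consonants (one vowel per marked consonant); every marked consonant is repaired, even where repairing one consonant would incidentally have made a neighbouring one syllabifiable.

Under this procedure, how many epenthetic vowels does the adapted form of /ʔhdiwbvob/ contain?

The unsyllabifiable consonants are /ʔ/, /h/, /w/, /b/, /b/; each receives one epenthetic vowel.

5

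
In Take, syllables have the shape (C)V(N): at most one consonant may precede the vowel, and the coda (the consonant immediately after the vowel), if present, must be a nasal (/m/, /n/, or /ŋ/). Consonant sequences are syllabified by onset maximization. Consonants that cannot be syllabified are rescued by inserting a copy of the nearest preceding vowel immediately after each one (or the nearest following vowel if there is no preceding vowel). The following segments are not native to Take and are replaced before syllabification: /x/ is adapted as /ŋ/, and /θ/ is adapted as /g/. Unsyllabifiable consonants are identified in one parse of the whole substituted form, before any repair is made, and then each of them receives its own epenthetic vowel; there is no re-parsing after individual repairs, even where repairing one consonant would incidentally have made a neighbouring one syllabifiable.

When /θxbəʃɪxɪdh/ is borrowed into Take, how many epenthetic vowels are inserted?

4

After substitution the input is /gŋbəʃɪŋɪdh/.
The unsyllabifiable consonants are /g/, /ŋ/, /d/, /h/; each receives one epenthetic vowel.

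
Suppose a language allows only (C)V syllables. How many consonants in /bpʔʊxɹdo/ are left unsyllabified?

Syllabifying with onset maximization leaves /b/, /p/, /x/, /ɹ/ stranded (no codas are permitted; onsets are limited to one consonant).

4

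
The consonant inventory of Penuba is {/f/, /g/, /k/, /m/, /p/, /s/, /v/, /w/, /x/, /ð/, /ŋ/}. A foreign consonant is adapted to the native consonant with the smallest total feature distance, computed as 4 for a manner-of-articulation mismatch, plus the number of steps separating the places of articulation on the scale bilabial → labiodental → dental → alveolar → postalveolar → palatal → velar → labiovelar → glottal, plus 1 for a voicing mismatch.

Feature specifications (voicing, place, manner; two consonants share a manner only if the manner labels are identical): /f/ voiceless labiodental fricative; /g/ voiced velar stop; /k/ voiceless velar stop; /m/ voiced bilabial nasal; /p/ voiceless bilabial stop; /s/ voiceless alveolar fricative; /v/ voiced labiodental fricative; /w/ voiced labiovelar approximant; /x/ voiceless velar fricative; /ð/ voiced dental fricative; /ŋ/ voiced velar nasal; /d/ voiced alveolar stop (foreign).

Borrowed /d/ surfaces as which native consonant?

g

/g/ is closest: same manner (stop), place distance 3 (alveolar→velar), same voicing; total 3. Next closest is /k/ at distance 4.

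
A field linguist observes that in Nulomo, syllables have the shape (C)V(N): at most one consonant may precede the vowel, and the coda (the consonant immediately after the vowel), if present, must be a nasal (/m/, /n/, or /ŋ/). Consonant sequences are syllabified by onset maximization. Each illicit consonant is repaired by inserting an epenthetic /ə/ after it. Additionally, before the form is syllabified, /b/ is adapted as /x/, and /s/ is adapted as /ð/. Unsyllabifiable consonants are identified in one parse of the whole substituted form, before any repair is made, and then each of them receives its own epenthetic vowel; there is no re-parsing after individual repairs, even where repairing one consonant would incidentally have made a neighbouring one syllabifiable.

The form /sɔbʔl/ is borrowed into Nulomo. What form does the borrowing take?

Substitution: /s/ → /ð/, /b/ → /x/, giving /ðɔxʔl/.
The consonants /x/, /ʔ/, /l/ cannot be parsed into a legal (C)V(N) syllable (only a nasal (/m/, /n/, or /ŋ/) is licensed in coda position; onsets are limited to one consonant).
Each unlicensed consonant becomes the onset of a new syllable: /x/ → /xə/, /ʔ/ → /ʔə/, /l/ → /lə/.

ðɔxəʔələ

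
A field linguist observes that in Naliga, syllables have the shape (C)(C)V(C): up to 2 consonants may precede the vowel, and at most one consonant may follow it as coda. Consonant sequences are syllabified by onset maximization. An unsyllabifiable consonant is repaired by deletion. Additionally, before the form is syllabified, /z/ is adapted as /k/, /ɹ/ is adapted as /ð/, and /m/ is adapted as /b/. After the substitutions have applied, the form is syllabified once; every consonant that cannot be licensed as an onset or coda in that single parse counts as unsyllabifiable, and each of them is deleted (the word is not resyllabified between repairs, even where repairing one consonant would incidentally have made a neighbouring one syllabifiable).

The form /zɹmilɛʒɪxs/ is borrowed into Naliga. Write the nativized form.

Substitution: /z/ → /k/, /ɹ/ → /ð/, /m/ → /b/, giving /kðbilɛʒɪxs/.
Under (C)(C)V(C), the unsyllabifiable consonants are /k/, /s/ (at most one coda consonant is licensed; onsets may contain at most 2 consonants).
Deleting the stranded consonants removes /k/, /s/.

ðbilɛʒɪx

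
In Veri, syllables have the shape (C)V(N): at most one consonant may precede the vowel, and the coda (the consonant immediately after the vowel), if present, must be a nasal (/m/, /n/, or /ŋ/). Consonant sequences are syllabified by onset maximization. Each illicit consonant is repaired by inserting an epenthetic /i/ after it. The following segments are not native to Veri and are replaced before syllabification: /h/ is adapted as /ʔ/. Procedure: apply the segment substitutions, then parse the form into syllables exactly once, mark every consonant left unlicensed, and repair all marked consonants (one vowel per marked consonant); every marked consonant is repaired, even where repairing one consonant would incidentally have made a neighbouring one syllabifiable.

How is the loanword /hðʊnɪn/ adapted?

ʔiðʊnɪn

Substitution: /h/ → /ʔ/, giving /ʔðʊnɪn/.
Syllabifying with onset maximization leaves /ʔ/ stranded (only a nasal (/m/, /n/, or /ŋ/) is licensed in coda position; onsets are limited to one consonant).
Inserting the epenthetic vowel yields /ʔ/ → /ʔi/.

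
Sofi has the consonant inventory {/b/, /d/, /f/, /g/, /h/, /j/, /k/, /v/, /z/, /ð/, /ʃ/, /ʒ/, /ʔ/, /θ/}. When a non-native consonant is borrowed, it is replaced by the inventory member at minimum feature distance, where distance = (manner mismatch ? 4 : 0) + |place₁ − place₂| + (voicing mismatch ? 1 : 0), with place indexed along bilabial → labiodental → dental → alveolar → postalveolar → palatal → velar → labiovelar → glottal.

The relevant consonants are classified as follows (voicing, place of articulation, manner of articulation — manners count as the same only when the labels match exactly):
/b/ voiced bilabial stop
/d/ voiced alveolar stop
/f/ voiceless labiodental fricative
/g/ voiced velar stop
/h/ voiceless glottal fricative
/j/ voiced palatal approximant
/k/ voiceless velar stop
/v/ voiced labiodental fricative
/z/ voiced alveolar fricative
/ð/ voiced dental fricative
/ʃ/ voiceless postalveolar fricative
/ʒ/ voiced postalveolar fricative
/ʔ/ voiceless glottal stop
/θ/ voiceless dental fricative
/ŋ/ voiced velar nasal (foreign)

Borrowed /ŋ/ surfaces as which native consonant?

/g/ is closest: manner differs (nasal→stop, +4), place distance 0 (velar→velar), same voicing; total 4. Next closest is /j/ at distance 5.

g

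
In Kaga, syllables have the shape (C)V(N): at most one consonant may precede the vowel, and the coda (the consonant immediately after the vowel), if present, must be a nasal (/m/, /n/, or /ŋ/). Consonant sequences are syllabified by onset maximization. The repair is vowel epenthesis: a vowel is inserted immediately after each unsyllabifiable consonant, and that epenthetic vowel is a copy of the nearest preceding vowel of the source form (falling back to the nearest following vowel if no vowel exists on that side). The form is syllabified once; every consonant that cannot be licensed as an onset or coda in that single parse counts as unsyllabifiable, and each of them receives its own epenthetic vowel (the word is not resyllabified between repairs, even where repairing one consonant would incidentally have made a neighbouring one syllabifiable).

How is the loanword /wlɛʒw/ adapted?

wɛlɛʒɛwɛ

The consonants /w/, /ʒ/, /w/ cannot be parsed into a legal (C)V(N) syllable (only a nasal (/m/, /n/, or /ŋ/) is licensed in coda position; onsets are limited to one consonant).
Epenthesis after each stranded consonant: /w/ → /wɛ/, /ʒ/ → /ʒɛ/, /w/ → /wɛ/.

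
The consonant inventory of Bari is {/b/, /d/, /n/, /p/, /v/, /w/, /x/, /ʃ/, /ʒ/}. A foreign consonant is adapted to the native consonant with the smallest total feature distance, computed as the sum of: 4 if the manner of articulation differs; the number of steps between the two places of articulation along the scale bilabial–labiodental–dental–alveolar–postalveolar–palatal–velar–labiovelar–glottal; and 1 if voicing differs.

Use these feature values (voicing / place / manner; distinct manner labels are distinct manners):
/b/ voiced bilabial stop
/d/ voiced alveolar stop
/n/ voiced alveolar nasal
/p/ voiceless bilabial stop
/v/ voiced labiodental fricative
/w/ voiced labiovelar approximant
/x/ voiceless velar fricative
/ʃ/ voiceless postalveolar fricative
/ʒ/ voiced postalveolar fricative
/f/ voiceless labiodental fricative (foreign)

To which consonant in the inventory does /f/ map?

/v/ is closest: same manner (fricative), place distance 0 (labiodental→labiodental), voicing differs (+1); total 1. Next closest is /ʃ/ at distance 3.

v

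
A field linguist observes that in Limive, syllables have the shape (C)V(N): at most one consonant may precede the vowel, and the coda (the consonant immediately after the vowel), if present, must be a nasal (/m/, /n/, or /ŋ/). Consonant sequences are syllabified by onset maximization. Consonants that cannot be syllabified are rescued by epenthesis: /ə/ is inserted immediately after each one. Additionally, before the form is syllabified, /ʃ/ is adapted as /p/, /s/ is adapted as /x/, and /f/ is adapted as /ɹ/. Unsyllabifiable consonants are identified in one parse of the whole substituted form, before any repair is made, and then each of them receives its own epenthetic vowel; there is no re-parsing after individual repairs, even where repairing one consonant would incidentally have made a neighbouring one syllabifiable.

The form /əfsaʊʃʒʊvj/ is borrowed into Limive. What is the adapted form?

əɹəxaʊpəʒʊvəjə

Substitution: /f/ → /ɹ/, /s/ → /x/, /ʃ/ → /p/, giving /əɹxaʊpʒʊvj/.
Syllabifying with onset maximization leaves /ɹ/, /p/, /v/, /j/ stranded (only a nasal (/m/, /n/, or /ŋ/) is licensed in coda position; onsets are limited to one consonant).
Epenthesis after each stranded consonant: /ɹ/ → /ɹə/, /p/ → /pə/, /v/ → /və/, /j/ → /jə/.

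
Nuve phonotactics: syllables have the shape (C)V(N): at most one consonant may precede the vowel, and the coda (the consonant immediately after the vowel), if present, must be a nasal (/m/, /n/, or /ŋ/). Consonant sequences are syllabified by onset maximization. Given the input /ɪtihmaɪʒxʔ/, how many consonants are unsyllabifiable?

4

Under (C)V(N), the unsyllabifiable consonants are /h/, /ʒ/, /x/, /ʔ/ (only a nasal (/m/, /n/, or /ŋ/) is licensed in coda position; onsets are limited to one consonant).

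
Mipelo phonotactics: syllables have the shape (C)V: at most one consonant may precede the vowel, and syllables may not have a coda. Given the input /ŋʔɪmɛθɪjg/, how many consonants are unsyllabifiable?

3

The consonants /ŋ/, /j/, /g/ cannot be parsed into a legal (C)V syllable (no codas are permitted; onsets are limited to one consonant).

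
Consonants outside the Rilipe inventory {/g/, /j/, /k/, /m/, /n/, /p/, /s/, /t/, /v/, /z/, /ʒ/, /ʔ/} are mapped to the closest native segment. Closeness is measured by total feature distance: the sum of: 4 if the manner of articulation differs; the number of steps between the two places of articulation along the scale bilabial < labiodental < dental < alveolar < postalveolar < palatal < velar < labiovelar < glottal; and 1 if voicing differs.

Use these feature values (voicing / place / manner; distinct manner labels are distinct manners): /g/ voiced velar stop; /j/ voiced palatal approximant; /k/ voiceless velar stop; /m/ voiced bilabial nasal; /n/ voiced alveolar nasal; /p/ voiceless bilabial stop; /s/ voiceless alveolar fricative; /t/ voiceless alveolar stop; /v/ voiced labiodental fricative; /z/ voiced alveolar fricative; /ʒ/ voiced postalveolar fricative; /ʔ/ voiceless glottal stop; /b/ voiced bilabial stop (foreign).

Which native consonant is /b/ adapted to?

/p/ is closest: same manner (stop), place distance 0 (bilabial→bilabial), voicing differs (+1); total 1. Next closest is /m/ at distance 4.

p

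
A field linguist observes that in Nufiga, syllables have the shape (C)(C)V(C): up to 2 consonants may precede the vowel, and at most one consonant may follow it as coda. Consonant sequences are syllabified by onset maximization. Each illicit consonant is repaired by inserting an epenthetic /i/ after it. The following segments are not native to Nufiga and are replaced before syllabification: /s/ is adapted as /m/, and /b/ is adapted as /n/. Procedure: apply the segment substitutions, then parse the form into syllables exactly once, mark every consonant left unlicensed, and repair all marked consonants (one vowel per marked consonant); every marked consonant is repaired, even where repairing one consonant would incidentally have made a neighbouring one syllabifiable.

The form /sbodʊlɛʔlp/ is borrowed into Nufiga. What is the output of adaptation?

mnodʊlɛʔlipi

Substitution: /s/ → /m/, /b/ → /n/, giving /mnodʊlɛʔlp/.
The consonants /l/, /p/ cannot be parsed into a legal (C)(C)V(C) syllable (at most one coda consonant is licensed; onsets may contain at most 2 consonants).
Epenthesis after each stranded consonant: /l/ → /li/, /p/ → /pi/.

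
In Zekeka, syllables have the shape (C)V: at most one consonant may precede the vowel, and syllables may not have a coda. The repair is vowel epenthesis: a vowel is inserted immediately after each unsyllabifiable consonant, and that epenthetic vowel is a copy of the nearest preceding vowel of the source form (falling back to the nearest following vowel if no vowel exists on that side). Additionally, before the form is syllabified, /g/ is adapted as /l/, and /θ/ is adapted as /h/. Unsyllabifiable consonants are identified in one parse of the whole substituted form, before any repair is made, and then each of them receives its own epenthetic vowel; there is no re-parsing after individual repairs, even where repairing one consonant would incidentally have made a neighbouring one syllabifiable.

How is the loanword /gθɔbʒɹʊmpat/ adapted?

lɔhɔbɔʒɔɹʊmʊpata

Substitution: /g/ → /l/, /θ/ → /h/, giving /lhɔbʒɹʊmpat/.
Under (C)V, the unsyllabifiable consonants are /l/, /b/, /ʒ/, /m/, /t/ (no codas are permitted; onsets are limited to one consonant).
Epenthesis after each stranded consonant: /l/ → /lɔ/, /b/ → /bɔ/, /ʒ/ → /ʒɔ/, /m/ → /mʊ/, /t/ → /ta/.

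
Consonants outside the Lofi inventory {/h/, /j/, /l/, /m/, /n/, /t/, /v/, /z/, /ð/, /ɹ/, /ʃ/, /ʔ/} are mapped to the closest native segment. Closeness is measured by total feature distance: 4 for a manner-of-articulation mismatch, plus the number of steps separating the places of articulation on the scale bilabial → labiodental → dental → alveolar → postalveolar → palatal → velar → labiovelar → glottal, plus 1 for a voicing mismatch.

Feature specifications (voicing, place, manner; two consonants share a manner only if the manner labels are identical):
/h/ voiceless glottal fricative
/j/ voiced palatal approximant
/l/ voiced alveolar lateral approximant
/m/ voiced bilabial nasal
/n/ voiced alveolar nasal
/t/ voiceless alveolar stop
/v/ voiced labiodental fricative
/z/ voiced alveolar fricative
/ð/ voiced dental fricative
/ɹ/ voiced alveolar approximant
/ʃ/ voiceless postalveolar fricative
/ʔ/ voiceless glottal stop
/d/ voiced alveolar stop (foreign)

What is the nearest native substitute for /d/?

/t/ is closest: same manner (stop), place distance 0 (alveolar→alveolar), voicing differs (+1); total 1. Next closest is /l/ at distance 4.

t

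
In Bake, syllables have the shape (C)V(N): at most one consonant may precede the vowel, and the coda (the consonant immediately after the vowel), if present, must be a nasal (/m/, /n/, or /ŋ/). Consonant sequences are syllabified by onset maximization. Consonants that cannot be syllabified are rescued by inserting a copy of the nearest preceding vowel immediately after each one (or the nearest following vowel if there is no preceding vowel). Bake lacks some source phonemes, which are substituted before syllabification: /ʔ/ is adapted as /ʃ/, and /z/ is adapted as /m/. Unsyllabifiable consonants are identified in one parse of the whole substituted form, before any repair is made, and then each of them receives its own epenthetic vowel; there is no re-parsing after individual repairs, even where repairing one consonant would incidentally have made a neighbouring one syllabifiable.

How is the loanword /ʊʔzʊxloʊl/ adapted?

Substitution: /ʔ/ → /ʃ/, /z/ → /m/, giving /ʊʃmʊxloʊl/.
Syllabifying with onset maximization leaves /ʃ/, /x/, /l/ stranded (only a nasal (/m/, /n/, or /ŋ/) is licensed in coda position; onsets are limited to one consonant).
Inserting the epenthetic vowel yields /ʃ/ → /ʃʊ/, /x/ → /xʊ/, /l/ → /lʊ/.

ʊʃʊmʊxʊloʊlʊ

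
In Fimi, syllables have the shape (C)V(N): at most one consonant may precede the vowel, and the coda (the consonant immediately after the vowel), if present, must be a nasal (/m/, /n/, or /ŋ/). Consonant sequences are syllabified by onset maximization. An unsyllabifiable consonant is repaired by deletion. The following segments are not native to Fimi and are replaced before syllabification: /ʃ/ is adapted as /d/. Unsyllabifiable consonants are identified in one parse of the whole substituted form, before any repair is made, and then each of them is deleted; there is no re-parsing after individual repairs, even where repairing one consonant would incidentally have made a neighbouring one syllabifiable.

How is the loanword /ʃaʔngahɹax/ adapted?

dagaɹa

Substitution: /ʃ/ → /d/, giving /daʔngahɹax/.
Under (C)V(N), the unsyllabifiable consonants are /ʔ/, /n/, /h/, /x/ (only a nasal (/m/, /n/, or /ŋ/) is licensed in coda position; onsets are limited to one consonant).
Each unlicensed consonant is deleted: /ʔ/, /n/, /h/, /x/.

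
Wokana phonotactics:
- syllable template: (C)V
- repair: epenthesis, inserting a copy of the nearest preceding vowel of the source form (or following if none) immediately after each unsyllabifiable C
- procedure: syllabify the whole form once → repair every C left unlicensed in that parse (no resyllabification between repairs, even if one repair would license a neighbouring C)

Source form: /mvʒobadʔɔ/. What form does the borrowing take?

The consonants /m/, /v/, /d/ cannot be parsed into a legal (C)V syllable (no codas are permitted; onsets are limited to one consonant).
Epenthesis after each stranded consonant: /m/ → /mo/, /v/ → /vo/, /d/ → /da/.

movoʒobadaʔɔ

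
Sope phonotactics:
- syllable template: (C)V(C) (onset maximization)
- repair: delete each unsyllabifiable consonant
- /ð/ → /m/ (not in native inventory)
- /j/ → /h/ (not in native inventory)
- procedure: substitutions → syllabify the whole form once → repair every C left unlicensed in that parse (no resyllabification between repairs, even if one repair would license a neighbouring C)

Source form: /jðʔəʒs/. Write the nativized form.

Substitution: /j/ → /h/, /ð/ → /m/, giving /hmʔəʒs/.
The consonants /h/, /m/, /s/ cannot be parsed into a legal (C)V(C) syllable (at most one coda consonant is licensed; onsets are limited to one consonant).
Each unlicensed consonant is deleted: /h/, /m/, /s/.

ʔəʒ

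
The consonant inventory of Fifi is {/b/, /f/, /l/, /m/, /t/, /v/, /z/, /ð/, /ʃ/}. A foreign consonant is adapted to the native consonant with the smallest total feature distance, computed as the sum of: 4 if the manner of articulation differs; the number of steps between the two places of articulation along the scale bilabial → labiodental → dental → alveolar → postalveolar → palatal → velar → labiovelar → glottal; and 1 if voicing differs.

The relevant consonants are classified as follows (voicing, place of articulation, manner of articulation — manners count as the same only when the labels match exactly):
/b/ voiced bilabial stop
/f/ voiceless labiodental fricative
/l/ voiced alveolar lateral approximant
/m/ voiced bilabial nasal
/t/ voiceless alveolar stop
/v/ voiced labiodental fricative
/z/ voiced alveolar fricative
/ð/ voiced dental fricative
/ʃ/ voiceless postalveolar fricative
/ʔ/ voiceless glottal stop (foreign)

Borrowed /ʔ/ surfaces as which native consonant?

t

/t/ is closest: same manner (stop), place distance 5 (glottal→alveolar), same voicing; total 5. Next closest is /ʃ/ at distance 8.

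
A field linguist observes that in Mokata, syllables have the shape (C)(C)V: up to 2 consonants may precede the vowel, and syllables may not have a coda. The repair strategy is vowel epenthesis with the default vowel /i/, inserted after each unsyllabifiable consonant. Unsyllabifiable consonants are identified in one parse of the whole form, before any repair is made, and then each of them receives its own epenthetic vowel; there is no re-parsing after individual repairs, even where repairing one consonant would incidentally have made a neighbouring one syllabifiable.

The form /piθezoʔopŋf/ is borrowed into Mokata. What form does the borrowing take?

The consonants /p/, /ŋ/, /f/ cannot be parsed into a legal (C)(C)V syllable (no codas are permitted; onsets may contain at most 2 consonants).
Epenthesis after each stranded consonant: /p/ → /pi/, /ŋ/ → /ŋi/, /f/ → /fi/.

piθezoʔopiŋifi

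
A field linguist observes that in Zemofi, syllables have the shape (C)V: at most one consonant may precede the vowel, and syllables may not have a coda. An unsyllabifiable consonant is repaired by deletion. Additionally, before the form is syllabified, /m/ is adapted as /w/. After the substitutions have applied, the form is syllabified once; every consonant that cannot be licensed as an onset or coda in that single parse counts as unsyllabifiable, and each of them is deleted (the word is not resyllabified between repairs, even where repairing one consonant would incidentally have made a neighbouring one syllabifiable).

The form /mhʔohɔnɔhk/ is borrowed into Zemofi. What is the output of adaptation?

ʔohɔnɔ

Substitution: /m/ → /w/, giving /whʔohɔnɔhk/.
Syllabifying with onset maximization leaves /w/, /h/, /h/, /k/ stranded (no codas are permitted; onsets are limited to one consonant).
Deletion applies to /w/, /h/, /h/, /k/.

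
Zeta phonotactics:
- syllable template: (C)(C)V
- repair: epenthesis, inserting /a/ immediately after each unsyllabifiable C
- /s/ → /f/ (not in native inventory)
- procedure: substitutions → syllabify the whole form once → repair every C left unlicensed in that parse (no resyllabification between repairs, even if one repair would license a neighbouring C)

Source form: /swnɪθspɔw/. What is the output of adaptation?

fawnɪθafpɔwa

Substitution: /s/ → /f/, giving /fwnɪθfpɔw/.
Syllabifying with onset maximization leaves /f/, /θ/, /w/ stranded (no codas are permitted; onsets may contain at most 2 consonants).
Inserting the epenthetic vowel yields /f/ → /fa/, /θ/ → /θa/, /w/ → /wa/.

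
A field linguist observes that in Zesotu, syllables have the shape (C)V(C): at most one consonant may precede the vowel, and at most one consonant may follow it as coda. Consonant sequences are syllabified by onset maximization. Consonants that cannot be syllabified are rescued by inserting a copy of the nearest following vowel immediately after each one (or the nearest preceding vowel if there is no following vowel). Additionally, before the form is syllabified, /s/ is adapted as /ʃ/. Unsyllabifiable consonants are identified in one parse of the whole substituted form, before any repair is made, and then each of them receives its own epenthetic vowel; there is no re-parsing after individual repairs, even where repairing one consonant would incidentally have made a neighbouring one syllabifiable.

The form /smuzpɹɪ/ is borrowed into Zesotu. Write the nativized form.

ʃumuzpɪɹɪ

Substitution: /s/ → /ʃ/, giving /ʃmuzpɹɪ/.
Under (C)V(C), the unsyllabifiable consonants are /ʃ/, /p/ (at most one coda consonant is licensed; onsets are limited to one consonant).
Each unlicensed consonant becomes the onset of a new syllable: /ʃ/ → /ʃu/, /p/ → /pɪ/.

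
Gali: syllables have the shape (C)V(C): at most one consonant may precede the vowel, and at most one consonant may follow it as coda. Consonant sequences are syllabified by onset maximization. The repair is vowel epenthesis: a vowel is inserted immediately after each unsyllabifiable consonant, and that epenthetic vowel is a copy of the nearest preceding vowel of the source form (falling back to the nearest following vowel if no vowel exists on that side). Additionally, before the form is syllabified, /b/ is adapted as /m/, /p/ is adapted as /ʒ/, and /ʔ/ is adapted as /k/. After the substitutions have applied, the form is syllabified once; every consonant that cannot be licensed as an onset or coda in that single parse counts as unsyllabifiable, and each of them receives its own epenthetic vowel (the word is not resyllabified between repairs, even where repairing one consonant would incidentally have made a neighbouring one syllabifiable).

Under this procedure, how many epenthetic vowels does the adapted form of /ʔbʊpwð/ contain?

3

After substitution the input is /kmʊʒwð/.
The unsyllabifiable consonants are /k/, /w/, /ð/; each receives one epenthetic vowel.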